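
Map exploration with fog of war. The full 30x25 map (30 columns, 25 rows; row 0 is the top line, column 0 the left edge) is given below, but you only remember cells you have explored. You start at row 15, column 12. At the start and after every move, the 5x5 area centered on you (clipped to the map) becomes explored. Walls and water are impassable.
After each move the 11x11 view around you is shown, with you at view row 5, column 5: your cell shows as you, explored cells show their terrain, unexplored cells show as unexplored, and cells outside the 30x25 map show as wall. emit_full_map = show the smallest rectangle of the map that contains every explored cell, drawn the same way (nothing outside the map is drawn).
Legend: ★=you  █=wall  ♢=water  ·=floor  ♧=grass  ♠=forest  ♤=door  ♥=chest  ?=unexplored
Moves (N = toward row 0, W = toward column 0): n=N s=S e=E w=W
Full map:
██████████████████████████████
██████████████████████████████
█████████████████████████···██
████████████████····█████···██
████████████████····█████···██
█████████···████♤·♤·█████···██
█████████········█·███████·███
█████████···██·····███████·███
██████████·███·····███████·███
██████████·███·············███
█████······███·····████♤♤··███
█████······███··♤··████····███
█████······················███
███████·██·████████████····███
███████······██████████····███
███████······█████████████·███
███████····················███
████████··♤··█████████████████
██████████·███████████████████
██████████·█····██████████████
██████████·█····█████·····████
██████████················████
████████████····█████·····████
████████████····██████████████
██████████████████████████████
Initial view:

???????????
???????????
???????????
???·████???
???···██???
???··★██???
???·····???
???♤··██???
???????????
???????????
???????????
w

???????????
???????????
???????????
???█·████??
???····██??
???··★·██??
???······??
???·♤··██??
???????????
???????????
???????????

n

???????????
???????????
???????????
???·····???
???█·████??
???··★·██??
???····██??
???······??
???·♤··██??
???????????
???????????

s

???????????
???????????
???·····???
???█·████??
???····██??
???··★·██??
???······??
???·♤··██??
???????????
???????????
???????????

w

???????????
???????????
????·····??
???██·████?
???·····██?
???··★··██?
???·······?
???··♤··██?
???????????
???????????
???????????

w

???????????
???????????
?????·····?
???·██·████
???······██
???··★···██
???········
???█··♤··██
???????????
???????????
???????????

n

???????????
???????????
???????????
???·······?
???·██·████
???··★···██
???······██
???········
???█··♤··██
???????????
???????????

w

???????????
???????????
???????????
???········
???█·██·███
???█·★····█
???█······█
???█·······
????█··♤··█
???????????
???????????

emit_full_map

········?
█·██·████
█·★····██
█······██
█········
?█··♤··██

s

???????????
???????????
???········
???█·██·███
???█······█
???█·★····█
???█·······
???██··♤··█
???????????
???????????
???????????

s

???????????
???········
???█·██·███
???█······█
???█······█
???█·★·····
???██··♤··█
???████·???
???????????
???????????
???????????

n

???????????
???????????
???········
???█·██·███
???█······█
???█·★····█
???█·······
???██··♤··█
???████·???
???????????
???????????

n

???????????
???????????
???????????
???········
???█·██·███
???█·★····█
???█······█
???█·······
???██··♤··█
???████·???
???????????

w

???????????
???????????
???????????
???········
???██·██·██
???██★·····
???██······
???██······
????██··♤··
????████·??
???????????

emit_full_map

·········?
██·██·████
██★·····██
██······██
██········
?██··♤··██
?████·????

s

???????????
???????????
???········
???██·██·██
???██······
???██★·····
???██······
???███··♤··
????████·??
???????????
???????????

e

???????????
???????????
??·········
??██·██·███
??██······█
??██·★····█
??██·······
??███··♤··█
???████·???
???????????
???????????

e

???????????
???????????
?·········?
?██·██·████
?██······██
?██··★···██
?██········
?███··♤··██
??████·????
???????????
???????????

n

???????????
???????????
???????????
?·········?
?██·██·████
?██··★···██
?██······██
?██········
?███··♤··██
??████·????
???????????

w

???????????
???????????
???????????
??·········
??██·██·███
??██·★····█
??██······█
??██·······
??███··♤··█
???████·???
???????????

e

???????????
???????????
???????????
?·········?
?██·██·████
?██··★···██
?██······██
?██········
?███··♤··██
??████·????
???????????

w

???????????
???????????
???????????
??·········
??██·██·███
??██·★····█
??██······█
??██·······
??███··♤··█
???████·???
???????????

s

???????????
???????????
??·········
??██·██·███
??██······█
??██·★····█
??██·······
??███··♤··█
???████·???
???????????
???????????

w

???????????
???????????
???········
???██·██·██
???██······
???██★·····
???██······
???███··♤··
????████·??
???????????
???????????

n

???????????
???????????
???????????
???········
???██·██·██
???██★·····
???██······
???██······
???███··♤··
????████·??
???????????


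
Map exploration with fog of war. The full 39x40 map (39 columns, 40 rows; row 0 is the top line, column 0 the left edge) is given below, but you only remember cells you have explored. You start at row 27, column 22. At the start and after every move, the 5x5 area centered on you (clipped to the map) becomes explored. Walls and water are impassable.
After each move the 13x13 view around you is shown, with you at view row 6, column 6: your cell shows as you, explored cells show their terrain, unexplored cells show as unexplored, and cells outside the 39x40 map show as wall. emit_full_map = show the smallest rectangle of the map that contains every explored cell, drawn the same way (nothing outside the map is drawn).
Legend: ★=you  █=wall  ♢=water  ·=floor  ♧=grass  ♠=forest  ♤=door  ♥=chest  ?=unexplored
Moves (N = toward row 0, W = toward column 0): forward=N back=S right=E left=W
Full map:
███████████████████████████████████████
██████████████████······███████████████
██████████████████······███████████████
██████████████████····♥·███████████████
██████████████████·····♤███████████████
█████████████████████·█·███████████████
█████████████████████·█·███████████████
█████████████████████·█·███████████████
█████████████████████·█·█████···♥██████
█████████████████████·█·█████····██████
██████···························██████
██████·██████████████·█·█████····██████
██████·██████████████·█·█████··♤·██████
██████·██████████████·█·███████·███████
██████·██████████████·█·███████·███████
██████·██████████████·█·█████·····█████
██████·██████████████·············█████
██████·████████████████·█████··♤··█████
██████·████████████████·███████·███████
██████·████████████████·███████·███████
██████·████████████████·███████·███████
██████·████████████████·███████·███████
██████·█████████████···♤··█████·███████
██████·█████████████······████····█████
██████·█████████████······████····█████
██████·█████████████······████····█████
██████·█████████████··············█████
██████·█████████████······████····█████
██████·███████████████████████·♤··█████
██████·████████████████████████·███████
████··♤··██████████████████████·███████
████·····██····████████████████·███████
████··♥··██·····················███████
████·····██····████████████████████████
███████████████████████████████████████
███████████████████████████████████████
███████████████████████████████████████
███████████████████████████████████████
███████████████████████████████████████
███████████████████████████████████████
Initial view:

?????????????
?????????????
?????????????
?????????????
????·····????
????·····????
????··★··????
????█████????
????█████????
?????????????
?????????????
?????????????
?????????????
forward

?????????????
?????????????
?????????????
?????????????
????·····????
????·····????
????··★··????
????·····????
????█████????
????█████????
?????????????
?????????????
?????????????

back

?????????????
?????????????
?????????????
????·····????
????·····????
????·····????
????··★··????
????█████????
????█████????
?????????????
?????????????
?????????????
?????????????

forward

?????????????
?????????????
?????????????
?????????????
????·····????
????·····????
????··★··????
????·····????
????█████????
????█████????
?????????????
?????????????
?????????????

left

?????????????
?????????????
?????????????
?????????????
????█·····???
????█·····???
????█·★···???
????█·····???
????██████???
?????█████???
?????????????
?????????????
?????????????

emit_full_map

█·····
█·····
█·★···
█·····
██████
?█████

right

?????????????
?????????????
?????????????
?????????????
???█·····????
???█·····????
???█··★··????
???█·····????
???██████????
????█████????
?????????????
?????????????
?????????????

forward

?????????????
?????????????
?????????????
?????????????
????·····????
???█·····????
???█··★··????
???█·····????
???█·····????
???██████????
????█████????
?????????????
?????????????

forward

?????????????
?????????????
?????????????
?????????????
????···♤·????
????·····????
???█··★··????
???█·····????
???█·····????
???█·····????
???██████????
????█████????
?????????????

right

?????????????
?????????????
?????????????
?????????????
???···♤··????
???······????
??█···★··????
??█······????
??█······????
??█·····?????
??██████?????
???█████?????
?????????????

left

?????????????
?????????????
?????????????
?????????????
????···♤··???
????······???
???█··★···???
???█······???
???█······???
???█·····????
???██████????
????█████????
?????????????

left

?????????????
?????????????
?????????????
?????????????
????█···♤··??
????█······??
????█·★····??
????█······??
????█······??
????█·····???
????██████???
?????█████???
?????????????

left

?????????????
?????????????
?????????????
?????????????
????██···♤··?
????██······?
????██★·····?
????██······?
????██······?
?????█·····??
?????██████??
??????█████??
?????????????

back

?????????????
?????????????
?????????????
????██···♤··?
????██······?
????██······?
????██★·····?
????██······?
????██·····??
?????██████??
??????█████??
?????????????
?????????????

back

?????????????
?????????????
????██···♤··?
????██······?
????██······?
????██······?
????██★·····?
????██·····??
????███████??
??????█████??
?????????????
?????????????
?????????????

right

?????????????
?????????????
???██···♤··??
???██······??
???██······??
???██······??
???██·★····??
???██·····???
???███████???
?????█████???
?????????????
?????????????
?????????????

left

?????????????
?????????????
????██···♤··?
????██······?
????██······?
????██······?
????██★·····?
????██·····??
????███████??
??????█████??
?????????????
?????????????
?????????????

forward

?????????????
?????????????
?????????????
????██···♤··?
????██······?
????██······?
????██★·····?
????██······?
????██·····??
????███████??
??????█████??
?????????????
?????????????

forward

?????????????
?????????????
?????????????
?????????????
????██···♤··?
????██······?
????██★·····?
????██······?
????██······?
????██·····??
????███████??
??????█████??
?????????????

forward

?????????????
?????????????
?????????????
?????????????
????█████????
????██···♤··?
????██★·····?
????██······?
????██······?
????██······?
????██·····??
????███████??
??????█████??

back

?????????????
?????????????
?????????????
????█████????
????██···♤··?
????██······?
????██★·····?
????██······?
????██······?
????██·····??
????███████??
??????█████??
?????????????

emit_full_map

█████???
██···♤··
██······
██★·····
██······
██······
██·····?
███████?
??█████?


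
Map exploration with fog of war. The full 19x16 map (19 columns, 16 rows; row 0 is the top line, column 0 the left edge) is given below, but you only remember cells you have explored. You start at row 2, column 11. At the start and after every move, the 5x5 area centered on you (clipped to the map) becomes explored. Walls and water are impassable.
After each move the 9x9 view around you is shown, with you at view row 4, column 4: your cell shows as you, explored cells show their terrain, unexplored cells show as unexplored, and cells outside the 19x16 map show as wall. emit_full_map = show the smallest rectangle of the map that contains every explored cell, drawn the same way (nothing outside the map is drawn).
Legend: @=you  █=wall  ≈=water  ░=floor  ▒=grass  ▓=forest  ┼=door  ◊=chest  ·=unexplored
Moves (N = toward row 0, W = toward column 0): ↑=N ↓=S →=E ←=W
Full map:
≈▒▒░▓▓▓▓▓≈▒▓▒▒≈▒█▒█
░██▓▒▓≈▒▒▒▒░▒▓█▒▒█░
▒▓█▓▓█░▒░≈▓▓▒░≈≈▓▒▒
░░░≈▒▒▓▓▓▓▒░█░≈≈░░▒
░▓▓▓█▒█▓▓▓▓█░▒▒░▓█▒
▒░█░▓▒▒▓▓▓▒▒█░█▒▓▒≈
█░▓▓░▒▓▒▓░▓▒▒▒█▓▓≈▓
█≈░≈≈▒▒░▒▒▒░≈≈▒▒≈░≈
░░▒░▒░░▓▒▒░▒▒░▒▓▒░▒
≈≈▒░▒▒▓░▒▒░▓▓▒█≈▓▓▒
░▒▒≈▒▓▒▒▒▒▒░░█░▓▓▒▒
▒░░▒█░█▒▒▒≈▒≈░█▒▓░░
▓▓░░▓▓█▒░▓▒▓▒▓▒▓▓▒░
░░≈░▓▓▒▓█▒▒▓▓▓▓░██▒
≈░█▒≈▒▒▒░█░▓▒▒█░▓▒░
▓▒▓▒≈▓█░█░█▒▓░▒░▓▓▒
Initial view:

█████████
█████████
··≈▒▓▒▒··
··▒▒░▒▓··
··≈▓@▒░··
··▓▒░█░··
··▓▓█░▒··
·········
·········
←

█████████
█████████
··▓≈▒▓▒▒·
··▒▒▒░▒▓·
··░≈@▓▒░·
··▓▓▒░█░·
··▓▓▓█░▒·
·········
·········

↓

█████████
··▓≈▒▓▒▒·
··▒▒▒░▒▓·
··░≈▓▓▒░·
··▓▓@░█░·
··▓▓▓█░▒·
··▓▓▒▒█··
·········
·········

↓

··▓≈▒▓▒▒·
··▒▒▒░▒▓·
··░≈▓▓▒░·
··▓▓▒░█░·
··▓▓@█░▒·
··▓▓▒▒█··
··▓░▓▒▒··
·········
·········

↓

··▒▒▒░▒▓·
··░≈▓▓▒░·
··▓▓▒░█░·
··▓▓▓█░▒·
··▓▓@▒█··
··▓░▓▒▒··
··▒▒▒░≈··
·········
·········

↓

··░≈▓▓▒░·
··▓▓▒░█░·
··▓▓▓█░▒·
··▓▓▒▒█··
··▓░@▒▒··
··▒▒▒░≈··
··▒▒░▒▒··
·········
·········

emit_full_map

▓≈▒▓▒▒
▒▒▒░▒▓
░≈▓▓▒░
▓▓▒░█░
▓▓▓█░▒
▓▓▒▒█·
▓░@▒▒·
▒▒▒░≈·
▒▒░▒▒·

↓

··▓▓▒░█░·
··▓▓▓█░▒·
··▓▓▒▒█··
··▓░▓▒▒··
··▒▒@░≈··
··▒▒░▒▒··
··▒▒░▓▓··
·········
·········

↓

··▓▓▓█░▒·
··▓▓▒▒█··
··▓░▓▒▒··
··▒▒▒░≈··
··▒▒@▒▒··
··▒▒░▓▓··
··▒▒▒░░··
·········
·········

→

·▓▓▓█░▒··
·▓▓▒▒█···
·▓░▓▒▒▒··
·▒▒▒░≈≈··
·▒▒░@▒░··
·▒▒░▓▓▒··
·▒▒▒░░█··
·········
·········

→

▓▓▓█░▒···
▓▓▒▒█····
▓░▓▒▒▒█··
▒▒▒░≈≈▒··
▒▒░▒@░▒··
▒▒░▓▓▒█··
▒▒▒░░█░··
·········
·········

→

▓▓█░▒····
▓▒▒█·····
░▓▒▒▒█▓··
▒▒░≈≈▒▒··
▒░▒▒@▒▓··
▒░▓▓▒█≈··
▒▒░░█░▓··
·········
·········

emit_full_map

▓≈▒▓▒▒··
▒▒▒░▒▓··
░≈▓▓▒░··
▓▓▒░█░··
▓▓▓█░▒··
▓▓▒▒█···
▓░▓▒▒▒█▓
▒▒▒░≈≈▒▒
▒▒░▒▒@▒▓
▒▒░▓▓▒█≈
▒▒▒░░█░▓


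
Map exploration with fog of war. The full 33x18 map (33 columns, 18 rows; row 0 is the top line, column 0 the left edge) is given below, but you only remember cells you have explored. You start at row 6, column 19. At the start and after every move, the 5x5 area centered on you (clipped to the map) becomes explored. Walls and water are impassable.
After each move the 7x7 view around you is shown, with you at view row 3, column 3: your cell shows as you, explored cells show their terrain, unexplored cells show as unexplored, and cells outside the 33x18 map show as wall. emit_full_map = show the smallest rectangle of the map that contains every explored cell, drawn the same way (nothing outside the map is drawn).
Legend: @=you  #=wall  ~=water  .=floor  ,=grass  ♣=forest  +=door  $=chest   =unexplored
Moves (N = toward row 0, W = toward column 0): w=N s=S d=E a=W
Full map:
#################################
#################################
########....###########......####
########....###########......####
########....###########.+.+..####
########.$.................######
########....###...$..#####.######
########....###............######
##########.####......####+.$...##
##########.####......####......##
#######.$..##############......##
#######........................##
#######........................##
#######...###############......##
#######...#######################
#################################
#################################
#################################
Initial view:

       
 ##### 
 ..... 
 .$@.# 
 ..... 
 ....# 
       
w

       
 ##### 
 ##### 
 ..@.. 
 .$..# 
 ..... 
 ....# 

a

       
 ######
 ######
 ..@...
 ..$..#
 ......
  ....#

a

       
 ######
 ######
 ..@...
 ...$..
 ......
   ....

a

       
 ######
 ######
 ..@...
 #...$.
 #.....
    ...

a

       
 ######
 ######
 ..@...
 ##...$
 ##....
     ..

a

       
 ######
 ######
 ..@...
 ###...
 ###...
      .

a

       
 .#####
 .#####
 ..@...
 .###..
 .###..
       

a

       
 ..####
 ..####
 ..@...
 ..###.
 ..###.
       

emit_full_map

..##########
..##########
..@.........
..###...$..#
..###.......
       ....#

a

       
 ...###
 ...###
 $.@...
 ...###
 ...###
       

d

       
...####
...####
$..@...
...###.
...###.
       

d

       
..#####
..#####
...@...
..###..
..###..
       

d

       
.######
.######
...@...
.###...
.###...
      .

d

       
#######
#######
...@...
###...$
###....
     ..

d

       
#######
#######
...@...
##...$.
##.....
    ...

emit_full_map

...##########
...##########
$......@.....
...###...$..#
...###.......
        ....#

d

       
#######
#######
...@...
#...$..
#......
   ....

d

       
#######
#######
...@...
...$..#
.......
  ....#

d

       
###### 
###### 
...@.. 
..$..# 
...... 
 ....# 

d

       
###### 
###### 
...@.. 
.$..## 
...... 
....#  

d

       
#####. 
#####. 
...@.. 
$..### 
...... 
...#   

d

       
####.. 
####.+ 
...@.. 
..#### 
...... 
..#    

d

       
###... 
###.+. 
...@.. 
.##### 
...... 
.#     

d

       
##.... 
##.+.+ 
...@.. 
#####. 
...... 
#      

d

       
#..... 
#.+.+. 
...@.# 
####.# 
.....# 
       

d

       
...... 
.+.+.. 
...@## 
###.## 
....## 
       

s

...... 
.+.+.. 
....## 
###@## 
....## 
 #+.$. 
       

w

       
...... 
.+.+.. 
...@## 
###.## 
....## 
 #+.$. 

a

       
#......
#.+.+..
...@.##
####.##
.....##
  #+.$.

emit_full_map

...###########......
...###########.+.+..
$...............@.##
...###...$..#####.##
...###............##
        ....#  #+.$.

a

       
##.....
##.+.+.
...@..#
#####.#
......#
#  #+.$

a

       
###....
###.+.+
...@...
.#####.
.......
.#  #+.

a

       
####...
####.+.
...@...
..#####
.......
..#  #+

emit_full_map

...###########......
...###########.+.+..
$............@....##
...###...$..#####.##
...###............##
        ....#  #+.$.


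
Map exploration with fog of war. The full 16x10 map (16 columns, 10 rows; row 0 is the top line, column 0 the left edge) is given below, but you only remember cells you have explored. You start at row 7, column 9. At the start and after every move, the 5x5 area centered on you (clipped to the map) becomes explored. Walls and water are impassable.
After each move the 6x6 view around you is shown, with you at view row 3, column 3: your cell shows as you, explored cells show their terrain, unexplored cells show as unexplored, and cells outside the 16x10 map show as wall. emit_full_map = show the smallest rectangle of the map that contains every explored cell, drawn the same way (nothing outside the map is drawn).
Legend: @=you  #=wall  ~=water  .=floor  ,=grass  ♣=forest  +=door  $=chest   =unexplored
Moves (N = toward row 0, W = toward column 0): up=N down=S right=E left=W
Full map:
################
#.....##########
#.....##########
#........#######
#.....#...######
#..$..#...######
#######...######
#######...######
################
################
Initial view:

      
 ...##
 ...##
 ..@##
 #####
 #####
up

      
 ...##
 ...##
 ..@##
 ...##
 #####

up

      
 ..###
 ...##
 ..@##
 ...##
 ...##

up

      
 #####
 ..###
 ..@##
 ...##
 ...##

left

      
 #####
 ...##
 #.@.#
 #...#
 #...#

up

      
 #####
 #####
 ..@##
 #...#
 #...#

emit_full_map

##### 
######
..@###
#...##
#...##
#...##
 ...##
 #####
 #####

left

      
 .####
 .####
 ..@.#
 .#...
 .#...

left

      
 ..###
 ..###
 ..@..
 ..#..
 ..#..

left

      
 ...##
 ...##
 ..@..
 ...#.
 $..#.

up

######
 #####
 ...##
 ..@##
 .....
 ...#.

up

######
######
 #####
 ..@##
 ...##
 .....

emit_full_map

#####    
..@##### 
...######
......###
...#...##
$..#...##
   #...##
    ...##
    #####
    #####


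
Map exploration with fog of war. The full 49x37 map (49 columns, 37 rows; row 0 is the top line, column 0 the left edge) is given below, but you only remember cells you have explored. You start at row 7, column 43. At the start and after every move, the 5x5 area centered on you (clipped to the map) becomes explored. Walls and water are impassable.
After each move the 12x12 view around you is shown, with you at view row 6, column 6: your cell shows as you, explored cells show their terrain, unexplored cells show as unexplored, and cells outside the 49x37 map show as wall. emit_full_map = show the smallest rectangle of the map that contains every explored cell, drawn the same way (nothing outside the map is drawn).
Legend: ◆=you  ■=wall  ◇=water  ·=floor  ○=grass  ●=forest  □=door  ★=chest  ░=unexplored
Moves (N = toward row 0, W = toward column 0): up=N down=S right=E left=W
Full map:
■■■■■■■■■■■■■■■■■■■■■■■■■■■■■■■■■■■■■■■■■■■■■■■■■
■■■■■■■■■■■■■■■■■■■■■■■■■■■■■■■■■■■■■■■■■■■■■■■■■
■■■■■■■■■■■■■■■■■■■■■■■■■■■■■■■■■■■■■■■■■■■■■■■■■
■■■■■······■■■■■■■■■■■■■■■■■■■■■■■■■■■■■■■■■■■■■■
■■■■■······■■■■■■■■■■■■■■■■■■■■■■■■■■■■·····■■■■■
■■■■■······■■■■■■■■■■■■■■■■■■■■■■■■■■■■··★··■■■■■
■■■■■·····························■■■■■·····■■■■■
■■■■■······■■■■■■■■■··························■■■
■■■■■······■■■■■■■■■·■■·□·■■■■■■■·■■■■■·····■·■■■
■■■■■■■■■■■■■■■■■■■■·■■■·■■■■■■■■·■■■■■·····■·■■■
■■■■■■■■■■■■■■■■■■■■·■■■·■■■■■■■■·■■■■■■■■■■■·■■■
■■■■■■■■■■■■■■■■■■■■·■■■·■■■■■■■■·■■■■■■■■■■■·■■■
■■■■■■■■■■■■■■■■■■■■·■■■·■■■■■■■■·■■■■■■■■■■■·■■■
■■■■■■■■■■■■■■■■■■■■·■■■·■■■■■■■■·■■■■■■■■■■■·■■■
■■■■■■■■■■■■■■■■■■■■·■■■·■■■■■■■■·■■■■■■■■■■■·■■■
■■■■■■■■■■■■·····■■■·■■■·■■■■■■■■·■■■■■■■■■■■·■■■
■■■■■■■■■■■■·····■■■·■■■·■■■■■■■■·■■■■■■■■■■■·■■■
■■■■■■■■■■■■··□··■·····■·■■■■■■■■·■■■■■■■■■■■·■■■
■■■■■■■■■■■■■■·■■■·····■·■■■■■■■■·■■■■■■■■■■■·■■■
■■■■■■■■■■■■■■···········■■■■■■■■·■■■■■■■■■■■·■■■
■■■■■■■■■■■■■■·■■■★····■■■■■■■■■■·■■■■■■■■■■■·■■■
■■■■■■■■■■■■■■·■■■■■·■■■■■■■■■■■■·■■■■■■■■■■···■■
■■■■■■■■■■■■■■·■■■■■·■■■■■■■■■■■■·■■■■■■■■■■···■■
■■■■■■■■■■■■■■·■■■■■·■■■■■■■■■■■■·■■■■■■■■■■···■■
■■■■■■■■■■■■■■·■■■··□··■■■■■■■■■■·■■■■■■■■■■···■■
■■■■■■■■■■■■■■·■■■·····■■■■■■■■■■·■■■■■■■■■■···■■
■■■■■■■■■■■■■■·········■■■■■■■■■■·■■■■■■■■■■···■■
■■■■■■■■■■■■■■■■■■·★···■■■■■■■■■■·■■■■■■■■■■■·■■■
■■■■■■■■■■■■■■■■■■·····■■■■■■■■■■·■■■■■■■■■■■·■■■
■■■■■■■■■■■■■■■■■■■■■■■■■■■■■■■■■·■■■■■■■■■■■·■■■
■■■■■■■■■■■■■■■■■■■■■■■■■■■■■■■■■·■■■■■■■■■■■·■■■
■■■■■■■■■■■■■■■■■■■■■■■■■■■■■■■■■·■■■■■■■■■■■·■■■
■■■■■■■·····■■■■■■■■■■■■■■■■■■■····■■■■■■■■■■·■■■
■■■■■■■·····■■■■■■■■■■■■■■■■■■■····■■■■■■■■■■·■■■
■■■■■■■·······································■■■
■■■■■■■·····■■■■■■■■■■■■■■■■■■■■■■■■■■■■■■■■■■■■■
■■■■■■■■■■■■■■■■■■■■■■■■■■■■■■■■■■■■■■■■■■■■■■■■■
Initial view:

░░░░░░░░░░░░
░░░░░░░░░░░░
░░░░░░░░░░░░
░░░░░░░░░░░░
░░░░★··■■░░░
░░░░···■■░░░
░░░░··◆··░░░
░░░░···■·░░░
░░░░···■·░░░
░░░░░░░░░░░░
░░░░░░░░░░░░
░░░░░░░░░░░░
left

░░░░░░░░░░░░
░░░░░░░░░░░░
░░░░░░░░░░░░
░░░░░░░░░░░░
░░░░·★··■■░░
░░░░····■■░░
░░░░··◆···░░
░░░░····■·░░
░░░░····■·░░
░░░░░░░░░░░░
░░░░░░░░░░░░
░░░░░░░░░░░░

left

░░░░░░░░░░░░
░░░░░░░░░░░░
░░░░░░░░░░░░
░░░░░░░░░░░░
░░░░··★··■■░
░░░░·····■■░
░░░░··◆····░
░░░░·····■·░
░░░░·····■·░
░░░░░░░░░░░░
░░░░░░░░░░░░
░░░░░░░░░░░░

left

░░░░░░░░░░░░
░░░░░░░░░░░░
░░░░░░░░░░░░
░░░░░░░░░░░░
░░░░■··★··■■
░░░░■·····■■
░░░░··◆·····
░░░░■·····■·
░░░░■·····■·
░░░░░░░░░░░░
░░░░░░░░░░░░
░░░░░░░░░░░░

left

░░░░░░░░░░░░
░░░░░░░░░░░░
░░░░░░░░░░░░
░░░░░░░░░░░░
░░░░■■··★··■
░░░░■■·····■
░░░░··◆·····
░░░░■■·····■
░░░░■■·····■
░░░░░░░░░░░░
░░░░░░░░░░░░
░░░░░░░░░░░░

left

░░░░░░░░░░░░
░░░░░░░░░░░░
░░░░░░░░░░░░
░░░░░░░░░░░░
░░░░■■■··★··
░░░░■■■·····
░░░░··◆·····
░░░░■■■·····
░░░░■■■·····
░░░░░░░░░░░░
░░░░░░░░░░░░
░░░░░░░░░░░░

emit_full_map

■■■··★··■■
■■■·····■■
··◆·······
■■■·····■·
■■■·····■·

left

░░░░░░░░░░░░
░░░░░░░░░░░░
░░░░░░░░░░░░
░░░░░░░░░░░░
░░░░■■■■··★·
░░░░■■■■····
░░░░··◆·····
░░░░■■■■····
░░░░■■■■····
░░░░░░░░░░░░
░░░░░░░░░░░░
░░░░░░░░░░░░

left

░░░░░░░░░░░░
░░░░░░░░░░░░
░░░░░░░░░░░░
░░░░░░░░░░░░
░░░░■■■■■··★
░░░░■■■■■···
░░░░··◆·····
░░░░■■■■■···
░░░░■■■■■···
░░░░░░░░░░░░
░░░░░░░░░░░░
░░░░░░░░░░░░

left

░░░░░░░░░░░░
░░░░░░░░░░░░
░░░░░░░░░░░░
░░░░░░░░░░░░
░░░░■■■■■■··
░░░░·■■■■■··
░░░░··◆·····
░░░░·■■■■■··
░░░░·■■■■■··
░░░░░░░░░░░░
░░░░░░░░░░░░
░░░░░░░░░░░░

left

░░░░░░░░░░░░
░░░░░░░░░░░░
░░░░░░░░░░░░
░░░░░░░░░░░░
░░░░■■■■■■■·
░░░░··■■■■■·
░░░░··◆·····
░░░░■·■■■■■·
░░░░■·■■■■■·
░░░░░░░░░░░░
░░░░░░░░░░░░
░░░░░░░░░░░░

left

░░░░░░░░░░░░
░░░░░░░░░░░░
░░░░░░░░░░░░
░░░░░░░░░░░░
░░░░■■■■■■■■
░░░░···■■■■■
░░░░··◆·····
░░░░■■·■■■■■
░░░░■■·■■■■■
░░░░░░░░░░░░
░░░░░░░░░░░░
░░░░░░░░░░░░

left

░░░░░░░░░░░░
░░░░░░░░░░░░
░░░░░░░░░░░░
░░░░░░░░░░░░
░░░░■■■■■■■■
░░░░····■■■■
░░░░··◆·····
░░░░■■■·■■■■
░░░░■■■·■■■■
░░░░░░░░░░░░
░░░░░░░░░░░░
░░░░░░░░░░░░

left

░░░░░░░░░░░░
░░░░░░░░░░░░
░░░░░░░░░░░░
░░░░░░░░░░░░
░░░░■■■■■■■■
░░░░·····■■■
░░░░··◆·····
░░░░■■■■·■■■
░░░░■■■■·■■■
░░░░░░░░░░░░
░░░░░░░░░░░░
░░░░░░░░░░░░

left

░░░░░░░░░░░░
░░░░░░░░░░░░
░░░░░░░░░░░░
░░░░░░░░░░░░
░░░░■■■■■■■■
░░░░······■■
░░░░··◆·····
░░░░■■■■■·■■
░░░░■■■■■·■■
░░░░░░░░░░░░
░░░░░░░░░░░░
░░░░░░░░░░░░

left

░░░░░░░░░░░░
░░░░░░░░░░░░
░░░░░░░░░░░░
░░░░░░░░░░░░
░░░░■■■■■■■■
░░░░·······■
░░░░··◆·····
░░░░■■■■■■·■
░░░░■■■■■■·■
░░░░░░░░░░░░
░░░░░░░░░░░░
░░░░░░░░░░░░

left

░░░░░░░░░░░░
░░░░░░░░░░░░
░░░░░░░░░░░░
░░░░░░░░░░░░
░░░░■■■■■■■■
░░░░········
░░░░··◆·····
░░░░■■■■■■■·
░░░░■■■■■■■·
░░░░░░░░░░░░
░░░░░░░░░░░░
░░░░░░░░░░░░

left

░░░░░░░░░░░░
░░░░░░░░░░░░
░░░░░░░░░░░░
░░░░░░░░░░░░
░░░░■■■■■■■■
░░░░········
░░░░··◆·····
░░░░·■■■■■■■
░░░░■■■■■■■■
░░░░░░░░░░░░
░░░░░░░░░░░░
░░░░░░░░░░░░

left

░░░░░░░░░░░░
░░░░░░░░░░░░
░░░░░░░░░░░░
░░░░░░░░░░░░
░░░░■■■■■■■■
░░░░········
░░░░··◆·····
░░░░□·■■■■■■
░░░░·■■■■■■■
░░░░░░░░░░░░
░░░░░░░░░░░░
░░░░░░░░░░░░

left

░░░░░░░░░░░░
░░░░░░░░░░░░
░░░░░░░░░░░░
░░░░░░░░░░░░
░░░░■■■■■■■■
░░░░········
░░░░··◆·····
░░░░·□·■■■■■
░░░░■·■■■■■■
░░░░░░░░░░░░
░░░░░░░░░░░░
░░░░░░░░░░░░

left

░░░░░░░░░░░░
░░░░░░░░░░░░
░░░░░░░░░░░░
░░░░░░░░░░░░
░░░░■■■■■■■■
░░░░········
░░░░··◆·····
░░░░■·□·■■■■
░░░░■■·■■■■■
░░░░░░░░░░░░
░░░░░░░░░░░░
░░░░░░░░░░░░

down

░░░░░░░░░░░░
░░░░░░░░░░░░
░░░░░░░░░░░░
░░░░■■■■■■■■
░░░░········
░░░░········
░░░░■·◆·■■■■
░░░░■■·■■■■■
░░░░■■·■■░░░
░░░░░░░░░░░░
░░░░░░░░░░░░
░░░░░░░░░░░░

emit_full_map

■■■■■■■■■■■■■■■■■··★··■■
············■■■■■·····■■
························
■·◆·■■■■■■■·■■■■■·····■·
■■·■■■■■■■■·■■■■■·····■·
■■·■■░░░░░░░░░░░░░░░░░░░
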